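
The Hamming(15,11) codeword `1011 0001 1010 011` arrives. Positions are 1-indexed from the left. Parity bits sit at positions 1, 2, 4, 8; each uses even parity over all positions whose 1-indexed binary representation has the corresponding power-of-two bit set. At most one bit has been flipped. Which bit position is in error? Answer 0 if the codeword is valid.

s1: b1⊕b3⊕b5⊕b7⊕b9⊕b11⊕b13⊕b15 = 1⊕1⊕0⊕0⊕1⊕1⊕0⊕1 = 1
s2: b2⊕b3⊕b6⊕b7⊕b10⊕b11⊕b14⊕b15 = 0⊕1⊕0⊕0⊕0⊕1⊕1⊕1 = 0
s4: b4⊕b5⊕b6⊕b7⊕b12⊕b13⊕b14⊕b15 = 1⊕0⊕0⊕0⊕0⊕0⊕1⊕1 = 1
s8: b8⊕b9⊕b10⊕b11⊕b12⊕b13⊕b14⊕b15 = 1⊕1⊕0⊕1⊕0⊕0⊕1⊕1 = 1
Syndrome (s8...s1) = 1101 → position 13.

13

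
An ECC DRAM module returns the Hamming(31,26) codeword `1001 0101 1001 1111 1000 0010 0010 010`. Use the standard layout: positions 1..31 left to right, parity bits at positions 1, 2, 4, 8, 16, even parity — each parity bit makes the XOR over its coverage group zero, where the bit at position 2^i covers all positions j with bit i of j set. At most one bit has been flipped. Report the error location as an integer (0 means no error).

s1: b1⊕b3⊕b5⊕b7⊕b9⊕b11⊕b13⊕b15⊕b17⊕b19⊕b21⊕b23⊕b25⊕b27⊕b29⊕b31 = 1⊕0⊕0⊕0⊕1⊕0⊕1⊕1⊕1⊕0⊕0⊕1⊕0⊕1⊕0⊕0 = 1
s2: b2⊕b3⊕b6⊕b7⊕b10⊕b11⊕b14⊕b15⊕b18⊕b19⊕b22⊕b23⊕b26⊕b27⊕b30⊕b31 = 0⊕0⊕1⊕0⊕0⊕0⊕1⊕1⊕0⊕0⊕0⊕1⊕0⊕1⊕1⊕0 = 0
s4: b4⊕b5⊕b6⊕b7⊕b12⊕b13⊕b14⊕b15⊕b20⊕b21⊕b22⊕b23⊕b28⊕b29⊕b30⊕b31 = 1⊕0⊕1⊕0⊕1⊕1⊕1⊕1⊕0⊕0⊕0⊕1⊕0⊕0⊕1⊕0 = 0
s8: b8⊕b9⊕b10⊕b11⊕b12⊕b13⊕b14⊕b15⊕b24⊕b25⊕b26⊕b27⊕b28⊕b29⊕b30⊕b31 = 1⊕1⊕0⊕0⊕1⊕1⊕1⊕1⊕0⊕0⊕0⊕1⊕0⊕0⊕1⊕0 = 0
s16: b16⊕b17⊕b18⊕b19⊕b20⊕b21⊕b22⊕b23⊕b24⊕b25⊕b26⊕b27⊕b28⊕b29⊕b30⊕b31 = 1⊕1⊕0⊕0⊕0⊕0⊕0⊕1⊕0⊕0⊕0⊕1⊕0⊕0⊕1⊕0 = 1
Syndrome (s16...s1) = 10001 → position 17.

17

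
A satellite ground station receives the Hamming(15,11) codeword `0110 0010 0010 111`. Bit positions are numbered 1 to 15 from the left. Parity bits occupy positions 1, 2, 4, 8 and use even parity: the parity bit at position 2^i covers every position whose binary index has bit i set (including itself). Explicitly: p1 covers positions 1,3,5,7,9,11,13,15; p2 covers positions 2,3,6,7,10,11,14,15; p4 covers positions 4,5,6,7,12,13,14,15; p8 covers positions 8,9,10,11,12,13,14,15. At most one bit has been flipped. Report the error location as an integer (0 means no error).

1

s1: b1⊕b3⊕b5⊕b7⊕b9⊕b11⊕b13⊕b15 = 0⊕1⊕0⊕1⊕0⊕1⊕1⊕1 = 1
s2: b2⊕b3⊕b6⊕b7⊕b10⊕b11⊕b14⊕b15 = 1⊕1⊕0⊕1⊕0⊕1⊕1⊕1 = 0
s4: b4⊕b5⊕b6⊕b7⊕b12⊕b13⊕b14⊕b15 = 0⊕0⊕0⊕1⊕0⊕1⊕1⊕1 = 0
s8: b8⊕b9⊕b10⊕b11⊕b12⊕b13⊕b14⊕b15 = 0⊕0⊕0⊕1⊕0⊕1⊕1⊕1 = 0
Syndrome (s8...s1) = 0001 → position 1.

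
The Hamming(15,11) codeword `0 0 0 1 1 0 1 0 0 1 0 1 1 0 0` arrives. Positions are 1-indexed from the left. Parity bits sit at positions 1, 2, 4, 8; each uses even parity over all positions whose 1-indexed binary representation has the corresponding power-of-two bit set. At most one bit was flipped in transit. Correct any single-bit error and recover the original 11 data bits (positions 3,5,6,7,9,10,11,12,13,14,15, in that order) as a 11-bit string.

s1: b1⊕b3⊕b5⊕b7⊕b9⊕b11⊕b13⊕b15 = 0⊕0⊕1⊕1⊕0⊕0⊕1⊕0 = 1
s2: b2⊕b3⊕b6⊕b7⊕b10⊕b11⊕b14⊕b15 = 0⊕0⊕0⊕1⊕1⊕0⊕0⊕0 = 0
s4: b4⊕b5⊕b6⊕b7⊕b12⊕b13⊕b14⊕b15 = 1⊕1⊕0⊕1⊕1⊕1⊕0⊕0 = 1
s8: b8⊕b9⊕b10⊕b11⊕b12⊕b13⊕b14⊕b15 = 0⊕0⊕1⊕0⊕1⊕1⊕0⊕0 = 1
Syndrome (s8...s1) = 1101 → position 13.
Flip bit 13: corrected codeword = 000110100101000
Data bits at positions 3,5,6,7,9,10,11,12,13,14,15: 01010101000

01010101000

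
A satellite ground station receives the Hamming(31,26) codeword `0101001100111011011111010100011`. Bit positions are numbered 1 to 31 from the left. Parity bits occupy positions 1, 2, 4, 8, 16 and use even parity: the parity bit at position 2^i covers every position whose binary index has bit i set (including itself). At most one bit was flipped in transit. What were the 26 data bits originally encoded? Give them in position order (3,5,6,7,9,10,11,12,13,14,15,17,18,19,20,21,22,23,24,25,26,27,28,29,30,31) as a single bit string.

s1: b1⊕b3⊕b5⊕b7⊕b9⊕b11⊕b13⊕b15⊕b17⊕b19⊕b21⊕b23⊕b25⊕b27⊕b29⊕b31 = 0⊕0⊕0⊕1⊕0⊕1⊕1⊕1⊕0⊕1⊕1⊕0⊕0⊕0⊕0⊕1 = 1
s2: b2⊕b3⊕b6⊕b7⊕b10⊕b11⊕b14⊕b15⊕b18⊕b19⊕b22⊕b23⊕b26⊕b27⊕b30⊕b31 = 1⊕0⊕0⊕1⊕0⊕1⊕0⊕1⊕1⊕1⊕1⊕0⊕1⊕0⊕1⊕1 = 0
s4: b4⊕b5⊕b6⊕b7⊕b12⊕b13⊕b14⊕b15⊕b20⊕b21⊕b22⊕b23⊕b28⊕b29⊕b30⊕b31 = 1⊕0⊕0⊕1⊕1⊕1⊕0⊕1⊕1⊕1⊕1⊕0⊕0⊕0⊕1⊕1 = 0
s8: b8⊕b9⊕b10⊕b11⊕b12⊕b13⊕b14⊕b15⊕b24⊕b25⊕b26⊕b27⊕b28⊕b29⊕b30⊕b31 = 1⊕0⊕0⊕1⊕1⊕1⊕0⊕1⊕1⊕0⊕1⊕0⊕0⊕0⊕1⊕1 = 1
s16: b16⊕b17⊕b18⊕b19⊕b20⊕b21⊕b22⊕b23⊕b24⊕b25⊕b26⊕b27⊕b28⊕b29⊕b30⊕b31 = 1⊕0⊕1⊕1⊕1⊕1⊕1⊕0⊕1⊕0⊕1⊕0⊕0⊕0⊕1⊕1 = 0
Syndrome (s16...s1) = 01001 → position 9.
Flip bit 9: corrected codeword = 0101001110111011011111010100011
Data bits at positions 3,5,6,7,9,10,11,12,13,14,15,17,18,19,20,21,22,23,24,25,26,27,28,29,30,31: 00011011101011111010100011

00011011101011111010100011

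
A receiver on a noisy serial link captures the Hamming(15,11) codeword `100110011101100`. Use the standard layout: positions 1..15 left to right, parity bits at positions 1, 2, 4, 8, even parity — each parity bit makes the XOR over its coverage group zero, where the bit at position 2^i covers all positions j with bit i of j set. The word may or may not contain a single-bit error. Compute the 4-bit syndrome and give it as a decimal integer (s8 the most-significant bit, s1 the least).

s1: b1⊕b3⊕b5⊕b7⊕b9⊕b11⊕b13⊕b15 = 1⊕0⊕1⊕0⊕1⊕0⊕1⊕0 = 0
s2: b2⊕b3⊕b6⊕b7⊕b10⊕b11⊕b14⊕b15 = 0⊕0⊕0⊕0⊕1⊕0⊕0⊕0 = 1
s4: b4⊕b5⊕b6⊕b7⊕b12⊕b13⊕b14⊕b15 = 1⊕1⊕0⊕0⊕1⊕1⊕0⊕0 = 0
s8: b8⊕b9⊕b10⊕b11⊕b12⊕b13⊕b14⊕b15 = 1⊕1⊕1⊕0⊕1⊕1⊕0⊕0 = 1
Syndrome (s8...s1) = 1010 → position 10.

10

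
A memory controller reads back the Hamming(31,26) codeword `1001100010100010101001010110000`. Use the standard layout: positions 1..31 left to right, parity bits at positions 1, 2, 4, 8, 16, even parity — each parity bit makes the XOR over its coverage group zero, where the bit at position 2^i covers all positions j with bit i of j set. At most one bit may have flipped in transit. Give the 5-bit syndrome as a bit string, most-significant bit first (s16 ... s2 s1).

s1: b1⊕b3⊕b5⊕b7⊕b9⊕b11⊕b13⊕b15⊕b17⊕b19⊕b21⊕b23⊕b25⊕b27⊕b29⊕b31 = 1⊕0⊕1⊕0⊕1⊕1⊕0⊕1⊕1⊕1⊕0⊕0⊕0⊕1⊕0⊕0 = 0
s2: b2⊕b3⊕b6⊕b7⊕b10⊕b11⊕b14⊕b15⊕b18⊕b19⊕b22⊕b23⊕b26⊕b27⊕b30⊕b31 = 0⊕0⊕0⊕0⊕0⊕1⊕0⊕1⊕0⊕1⊕1⊕0⊕1⊕1⊕0⊕0 = 0
s4: b4⊕b5⊕b6⊕b7⊕b12⊕b13⊕b14⊕b15⊕b20⊕b21⊕b22⊕b23⊕b28⊕b29⊕b30⊕b31 = 1⊕1⊕0⊕0⊕0⊕0⊕0⊕1⊕0⊕0⊕1⊕0⊕0⊕0⊕0⊕0 = 0
s8: b8⊕b9⊕b10⊕b11⊕b12⊕b13⊕b14⊕b15⊕b24⊕b25⊕b26⊕b27⊕b28⊕b29⊕b30⊕b31 = 0⊕1⊕0⊕1⊕0⊕0⊕0⊕1⊕1⊕0⊕1⊕1⊕0⊕0⊕0⊕0 = 0
s16: b16⊕b17⊕b18⊕b19⊕b20⊕b21⊕b22⊕b23⊕b24⊕b25⊕b26⊕b27⊕b28⊕b29⊕b30⊕b31 = 0⊕1⊕0⊕1⊕0⊕0⊕1⊕0⊕1⊕0⊕1⊕1⊕0⊕0⊕0⊕0 = 0
Syndrome (s16...s1) = 00000 → position 0 (no error).

00000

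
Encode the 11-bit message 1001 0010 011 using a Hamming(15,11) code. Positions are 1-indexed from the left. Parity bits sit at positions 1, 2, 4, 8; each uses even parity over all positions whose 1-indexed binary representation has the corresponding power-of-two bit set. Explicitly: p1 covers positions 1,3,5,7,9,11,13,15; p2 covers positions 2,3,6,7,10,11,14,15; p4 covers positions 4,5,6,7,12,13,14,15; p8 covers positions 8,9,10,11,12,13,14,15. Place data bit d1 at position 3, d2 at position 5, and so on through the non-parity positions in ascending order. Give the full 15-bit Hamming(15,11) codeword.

011100110010011

Place data bits at non-power-of-two positions: b3=1, b5=0, b6=0, b7=1, b9=0, b10=0, b11=1, b12=0, b13=0, b14=1, b15=1.
p1 = XOR of data positions {3,5,7,9,11,13,15} = 1⊕0⊕1⊕0⊕1⊕0⊕1 = 0
p2 = XOR of data positions {3,6,7,10,11,14,15} = 1⊕0⊕1⊕0⊕1⊕1⊕1 = 1
p4 = XOR of data positions {5,6,7,12,13,14,15} = 0⊕0⊕1⊕0⊕0⊕1⊕1 = 1
p8 = XOR of data positions {9,10,11,12,13,14,15} = 0⊕0⊕1⊕0⊕0⊕1⊕1 = 1
Codeword b1..b15 = 011100110010011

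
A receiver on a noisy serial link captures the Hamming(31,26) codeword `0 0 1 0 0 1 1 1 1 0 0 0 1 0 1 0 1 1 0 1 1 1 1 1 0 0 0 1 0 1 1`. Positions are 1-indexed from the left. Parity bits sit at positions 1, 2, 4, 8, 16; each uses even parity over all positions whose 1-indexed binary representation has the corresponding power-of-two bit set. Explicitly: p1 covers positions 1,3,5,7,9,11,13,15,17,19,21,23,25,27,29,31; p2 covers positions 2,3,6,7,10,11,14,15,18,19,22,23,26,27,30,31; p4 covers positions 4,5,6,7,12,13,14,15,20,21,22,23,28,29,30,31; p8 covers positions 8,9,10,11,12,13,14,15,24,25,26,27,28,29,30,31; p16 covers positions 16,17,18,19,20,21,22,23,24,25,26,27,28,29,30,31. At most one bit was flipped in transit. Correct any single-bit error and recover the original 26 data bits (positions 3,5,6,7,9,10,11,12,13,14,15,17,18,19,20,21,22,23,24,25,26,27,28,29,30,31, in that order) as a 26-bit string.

10101000101110111110001011

s1: b1⊕b3⊕b5⊕b7⊕b9⊕b11⊕b13⊕b15⊕b17⊕b19⊕b21⊕b23⊕b25⊕b27⊕b29⊕b31 = 0⊕1⊕0⊕1⊕1⊕0⊕1⊕1⊕1⊕0⊕1⊕1⊕0⊕0⊕0⊕1 = 1
s2: b2⊕b3⊕b6⊕b7⊕b10⊕b11⊕b14⊕b15⊕b18⊕b19⊕b22⊕b23⊕b26⊕b27⊕b30⊕b31 = 0⊕1⊕1⊕1⊕0⊕0⊕0⊕1⊕1⊕0⊕1⊕1⊕0⊕0⊕1⊕1 = 1
s4: b4⊕b5⊕b6⊕b7⊕b12⊕b13⊕b14⊕b15⊕b20⊕b21⊕b22⊕b23⊕b28⊕b29⊕b30⊕b31 = 0⊕0⊕1⊕1⊕0⊕1⊕0⊕1⊕1⊕1⊕1⊕1⊕1⊕0⊕1⊕1 = 1
s8: b8⊕b9⊕b10⊕b11⊕b12⊕b13⊕b14⊕b15⊕b24⊕b25⊕b26⊕b27⊕b28⊕b29⊕b30⊕b31 = 1⊕1⊕0⊕0⊕0⊕1⊕0⊕1⊕1⊕0⊕0⊕0⊕1⊕0⊕1⊕1 = 0
s16: b16⊕b17⊕b18⊕b19⊕b20⊕b21⊕b22⊕b23⊕b24⊕b25⊕b26⊕b27⊕b28⊕b29⊕b30⊕b31 = 0⊕1⊕1⊕0⊕1⊕1⊕1⊕1⊕1⊕0⊕0⊕0⊕1⊕0⊕1⊕1 = 0
Syndrome (s16...s1) = 00111 → position 7.
Flip bit 7: corrected codeword = 0010010110001010110111110001011
Data bits at positions 3,5,6,7,9,10,11,12,13,14,15,17,18,19,20,21,22,23,24,25,26,27,28,29,30,31: 10101000101110111110001011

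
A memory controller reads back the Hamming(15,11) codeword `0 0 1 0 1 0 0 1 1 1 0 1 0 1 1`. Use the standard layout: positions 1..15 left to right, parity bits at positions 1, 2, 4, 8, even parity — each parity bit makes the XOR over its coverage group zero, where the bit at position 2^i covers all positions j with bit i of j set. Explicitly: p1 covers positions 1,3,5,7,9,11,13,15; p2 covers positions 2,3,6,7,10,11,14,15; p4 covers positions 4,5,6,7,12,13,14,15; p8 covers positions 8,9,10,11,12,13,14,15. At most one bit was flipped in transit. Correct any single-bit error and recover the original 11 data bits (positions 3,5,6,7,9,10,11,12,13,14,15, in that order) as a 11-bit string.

11001101011

s1: b1⊕b3⊕b5⊕b7⊕b9⊕b11⊕b13⊕b15 = 0⊕1⊕1⊕0⊕1⊕0⊕0⊕1 = 0
s2: b2⊕b3⊕b6⊕b7⊕b10⊕b11⊕b14⊕b15 = 0⊕1⊕0⊕0⊕1⊕0⊕1⊕1 = 0
s4: b4⊕b5⊕b6⊕b7⊕b12⊕b13⊕b14⊕b15 = 0⊕1⊕0⊕0⊕1⊕0⊕1⊕1 = 0
s8: b8⊕b9⊕b10⊕b11⊕b12⊕b13⊕b14⊕b15 = 1⊕1⊕1⊕0⊕1⊕0⊕1⊕1 = 0
Syndrome (s8...s1) = 0000 → position 0 (no error).
No correction needed.
Data bits at positions 3,5,6,7,9,10,11,12,13,14,15: 11001101011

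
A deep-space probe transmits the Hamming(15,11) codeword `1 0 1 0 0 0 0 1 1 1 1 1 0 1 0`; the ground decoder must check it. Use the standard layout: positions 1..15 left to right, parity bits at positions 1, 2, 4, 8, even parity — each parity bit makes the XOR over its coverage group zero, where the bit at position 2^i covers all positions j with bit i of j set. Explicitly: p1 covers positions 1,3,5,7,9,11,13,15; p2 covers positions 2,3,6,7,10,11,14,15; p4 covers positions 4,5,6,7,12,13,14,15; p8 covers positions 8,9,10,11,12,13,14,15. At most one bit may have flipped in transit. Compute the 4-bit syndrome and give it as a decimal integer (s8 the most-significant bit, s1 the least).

0

s1: b1⊕b3⊕b5⊕b7⊕b9⊕b11⊕b13⊕b15 = 1⊕1⊕0⊕0⊕1⊕1⊕0⊕0 = 0
s2: b2⊕b3⊕b6⊕b7⊕b10⊕b11⊕b14⊕b15 = 0⊕1⊕0⊕0⊕1⊕1⊕1⊕0 = 0
s4: b4⊕b5⊕b6⊕b7⊕b12⊕b13⊕b14⊕b15 = 0⊕0⊕0⊕0⊕1⊕0⊕1⊕0 = 0
s8: b8⊕b9⊕b10⊕b11⊕b12⊕b13⊕b14⊕b15 = 1⊕1⊕1⊕1⊕1⊕0⊕1⊕0 = 0
Syndrome (s8...s1) = 0000 → position 0 (no error).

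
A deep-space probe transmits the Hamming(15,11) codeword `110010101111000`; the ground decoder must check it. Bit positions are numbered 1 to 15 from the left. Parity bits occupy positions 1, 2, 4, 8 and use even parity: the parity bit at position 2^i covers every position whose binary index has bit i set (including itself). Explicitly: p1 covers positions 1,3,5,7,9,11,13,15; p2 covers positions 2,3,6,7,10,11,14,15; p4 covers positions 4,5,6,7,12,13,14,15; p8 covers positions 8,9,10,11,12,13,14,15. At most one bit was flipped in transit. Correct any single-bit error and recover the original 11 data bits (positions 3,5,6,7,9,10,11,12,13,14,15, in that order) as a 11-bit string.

s1: b1⊕b3⊕b5⊕b7⊕b9⊕b11⊕b13⊕b15 = 1⊕0⊕1⊕1⊕1⊕1⊕0⊕0 = 1
s2: b2⊕b3⊕b6⊕b7⊕b10⊕b11⊕b14⊕b15 = 1⊕0⊕0⊕1⊕1⊕1⊕0⊕0 = 0
s4: b4⊕b5⊕b6⊕b7⊕b12⊕b13⊕b14⊕b15 = 0⊕1⊕0⊕1⊕1⊕0⊕0⊕0 = 1
s8: b8⊕b9⊕b10⊕b11⊕b12⊕b13⊕b14⊕b15 = 0⊕1⊕1⊕1⊕1⊕0⊕0⊕0 = 0
Syndrome (s8...s1) = 0101 → position 5.
Flip bit 5: corrected codeword = 110000101111000
Data bits at positions 3,5,6,7,9,10,11,12,13,14,15: 00011111000

00011111000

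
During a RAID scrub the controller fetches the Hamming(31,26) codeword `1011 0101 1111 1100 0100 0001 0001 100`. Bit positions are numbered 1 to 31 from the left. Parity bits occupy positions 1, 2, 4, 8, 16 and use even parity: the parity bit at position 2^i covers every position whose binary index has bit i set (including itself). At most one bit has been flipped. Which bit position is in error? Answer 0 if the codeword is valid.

s1: b1⊕b3⊕b5⊕b7⊕b9⊕b11⊕b13⊕b15⊕b17⊕b19⊕b21⊕b23⊕b25⊕b27⊕b29⊕b31 = 1⊕1⊕0⊕0⊕1⊕1⊕1⊕0⊕0⊕0⊕0⊕0⊕0⊕0⊕1⊕0 = 0
s2: b2⊕b3⊕b6⊕b7⊕b10⊕b11⊕b14⊕b15⊕b18⊕b19⊕b22⊕b23⊕b26⊕b27⊕b30⊕b31 = 0⊕1⊕1⊕0⊕1⊕1⊕1⊕0⊕1⊕0⊕0⊕0⊕0⊕0⊕0⊕0 = 0
s4: b4⊕b5⊕b6⊕b7⊕b12⊕b13⊕b14⊕b15⊕b20⊕b21⊕b22⊕b23⊕b28⊕b29⊕b30⊕b31 = 1⊕0⊕1⊕0⊕1⊕1⊕1⊕0⊕0⊕0⊕0⊕0⊕1⊕1⊕0⊕0 = 1
s8: b8⊕b9⊕b10⊕b11⊕b12⊕b13⊕b14⊕b15⊕b24⊕b25⊕b26⊕b27⊕b28⊕b29⊕b30⊕b31 = 1⊕1⊕1⊕1⊕1⊕1⊕1⊕0⊕1⊕0⊕0⊕0⊕1⊕1⊕0⊕0 = 0
s16: b16⊕b17⊕b18⊕b19⊕b20⊕b21⊕b22⊕b23⊕b24⊕b25⊕b26⊕b27⊕b28⊕b29⊕b30⊕b31 = 0⊕0⊕1⊕0⊕0⊕0⊕0⊕0⊕1⊕0⊕0⊕0⊕1⊕1⊕0⊕0 = 0
Syndrome (s16...s1) = 00100 → position 4.

4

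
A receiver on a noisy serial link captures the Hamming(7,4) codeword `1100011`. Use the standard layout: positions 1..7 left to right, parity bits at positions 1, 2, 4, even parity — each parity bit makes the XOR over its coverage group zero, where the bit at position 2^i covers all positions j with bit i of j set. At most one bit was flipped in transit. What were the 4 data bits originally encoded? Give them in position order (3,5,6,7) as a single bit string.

s1: b1⊕b3⊕b5⊕b7 = 1⊕0⊕0⊕1 = 0
s2: b2⊕b3⊕b6⊕b7 = 1⊕0⊕1⊕1 = 1
s4: b4⊕b5⊕b6⊕b7 = 0⊕0⊕1⊕1 = 0
Syndrome (s4...s1) = 010 → position 2.
Flip bit 2: corrected codeword = 1000011
Data bits at positions 3,5,6,7: 0011

0011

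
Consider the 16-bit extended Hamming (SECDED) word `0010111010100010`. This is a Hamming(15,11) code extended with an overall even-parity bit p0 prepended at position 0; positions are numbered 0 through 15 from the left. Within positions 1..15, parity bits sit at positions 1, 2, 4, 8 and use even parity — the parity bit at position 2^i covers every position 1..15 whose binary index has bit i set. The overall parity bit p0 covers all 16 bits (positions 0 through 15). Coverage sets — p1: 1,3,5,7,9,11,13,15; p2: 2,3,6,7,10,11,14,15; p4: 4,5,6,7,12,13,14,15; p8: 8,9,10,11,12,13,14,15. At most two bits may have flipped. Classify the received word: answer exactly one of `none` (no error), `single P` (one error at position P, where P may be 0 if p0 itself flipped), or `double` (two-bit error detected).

s1: b1⊕b3⊕b5⊕b7⊕b9⊕b11⊕b13⊕b15 = 0⊕0⊕1⊕0⊕0⊕0⊕0⊕0 = 1
s2: b2⊕b3⊕b6⊕b7⊕b10⊕b11⊕b14⊕b15 = 1⊕0⊕1⊕0⊕1⊕0⊕1⊕0 = 0
s4: b4⊕b5⊕b6⊕b7⊕b12⊕b13⊕b14⊕b15 = 1⊕1⊕1⊕0⊕0⊕0⊕1⊕0 = 0
s8: b8⊕b9⊕b10⊕b11⊕b12⊕b13⊕b14⊕b15 = 1⊕0⊕1⊕0⊕0⊕0⊕1⊕0 = 1
Syndrome (s8...s1) = 1001 → position 9.
Overall parity (XOR of all 16 bits, including p0): 0⊕0⊕1⊕0⊕1⊕1⊕1⊕0⊕1⊕0⊕1⊕0⊕0⊕0⊕1⊕0 = 1
Overall=1, syndrome position=9 → single-bit error at position 9.

single 9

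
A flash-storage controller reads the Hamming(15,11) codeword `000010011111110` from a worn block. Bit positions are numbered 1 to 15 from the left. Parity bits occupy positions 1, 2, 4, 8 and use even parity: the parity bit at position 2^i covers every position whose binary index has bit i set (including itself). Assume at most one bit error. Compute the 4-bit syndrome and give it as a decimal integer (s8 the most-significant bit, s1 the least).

10

s1: b1⊕b3⊕b5⊕b7⊕b9⊕b11⊕b13⊕b15 = 0⊕0⊕1⊕0⊕1⊕1⊕1⊕0 = 0
s2: b2⊕b3⊕b6⊕b7⊕b10⊕b11⊕b14⊕b15 = 0⊕0⊕0⊕0⊕1⊕1⊕1⊕0 = 1
s4: b4⊕b5⊕b6⊕b7⊕b12⊕b13⊕b14⊕b15 = 0⊕1⊕0⊕0⊕1⊕1⊕1⊕0 = 0
s8: b8⊕b9⊕b10⊕b11⊕b12⊕b13⊕b14⊕b15 = 1⊕1⊕1⊕1⊕1⊕1⊕1⊕0 = 1
Syndrome (s8...s1) = 1010 → position 10.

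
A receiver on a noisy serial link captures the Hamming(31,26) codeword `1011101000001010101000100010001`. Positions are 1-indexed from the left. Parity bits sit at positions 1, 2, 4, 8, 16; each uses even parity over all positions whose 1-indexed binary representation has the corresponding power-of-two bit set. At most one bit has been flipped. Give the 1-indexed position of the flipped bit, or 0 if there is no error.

s1: b1⊕b3⊕b5⊕b7⊕b9⊕b11⊕b13⊕b15⊕b17⊕b19⊕b21⊕b23⊕b25⊕b27⊕b29⊕b31 = 1⊕1⊕1⊕1⊕0⊕0⊕1⊕1⊕1⊕1⊕0⊕1⊕0⊕1⊕0⊕1 = 1
s2: b2⊕b3⊕b6⊕b7⊕b10⊕b11⊕b14⊕b15⊕b18⊕b19⊕b22⊕b23⊕b26⊕b27⊕b30⊕b31 = 0⊕1⊕0⊕1⊕0⊕0⊕0⊕1⊕0⊕1⊕0⊕1⊕0⊕1⊕0⊕1 = 1
s4: b4⊕b5⊕b6⊕b7⊕b12⊕b13⊕b14⊕b15⊕b20⊕b21⊕b22⊕b23⊕b28⊕b29⊕b30⊕b31 = 1⊕1⊕0⊕1⊕0⊕1⊕0⊕1⊕0⊕0⊕0⊕1⊕0⊕0⊕0⊕1 = 1
s8: b8⊕b9⊕b10⊕b11⊕b12⊕b13⊕b14⊕b15⊕b24⊕b25⊕b26⊕b27⊕b28⊕b29⊕b30⊕b31 = 0⊕0⊕0⊕0⊕0⊕1⊕0⊕1⊕0⊕0⊕0⊕1⊕0⊕0⊕0⊕1 = 0
s16: b16⊕b17⊕b18⊕b19⊕b20⊕b21⊕b22⊕b23⊕b24⊕b25⊕b26⊕b27⊕b28⊕b29⊕b30⊕b31 = 0⊕1⊕0⊕1⊕0⊕0⊕0⊕1⊕0⊕0⊕0⊕1⊕0⊕0⊕0⊕1 = 1
Syndrome (s16...s1) = 10111 → position 23.

23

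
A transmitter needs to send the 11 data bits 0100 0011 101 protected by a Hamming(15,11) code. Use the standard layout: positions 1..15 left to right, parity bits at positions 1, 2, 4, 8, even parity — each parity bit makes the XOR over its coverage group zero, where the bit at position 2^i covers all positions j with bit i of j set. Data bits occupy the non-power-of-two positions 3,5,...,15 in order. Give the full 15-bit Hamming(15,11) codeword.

Place data bits at non-power-of-two positions: b3=0, b5=1, b6=0, b7=0, b9=0, b10=0, b11=1, b12=1, b13=1, b14=0, b15=1.
p1 = XOR of data positions {3,5,7,9,11,13,15} = 0⊕1⊕0⊕0⊕1⊕1⊕1 = 0
p2 = XOR of data positions {3,6,7,10,11,14,15} = 0⊕0⊕0⊕0⊕1⊕0⊕1 = 0
p4 = XOR of data positions {5,6,7,12,13,14,15} = 1⊕0⊕0⊕1⊕1⊕0⊕1 = 0
p8 = XOR of data positions {9,10,11,12,13,14,15} = 0⊕0⊕1⊕1⊕1⊕0⊕1 = 0
Codeword b1..b15 = 000010000011101

000010000011101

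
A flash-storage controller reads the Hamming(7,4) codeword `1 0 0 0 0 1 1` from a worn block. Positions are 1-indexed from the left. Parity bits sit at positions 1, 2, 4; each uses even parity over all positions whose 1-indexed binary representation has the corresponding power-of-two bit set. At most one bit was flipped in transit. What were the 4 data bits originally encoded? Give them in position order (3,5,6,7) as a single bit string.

s1: b1⊕b3⊕b5⊕b7 = 1⊕0⊕0⊕1 = 0
s2: b2⊕b3⊕b6⊕b7 = 0⊕0⊕1⊕1 = 0
s4: b4⊕b5⊕b6⊕b7 = 0⊕0⊕1⊕1 = 0
Syndrome (s4...s1) = 000 → position 0 (no error).
No correction needed.
Data bits at positions 3,5,6,7: 0011

0011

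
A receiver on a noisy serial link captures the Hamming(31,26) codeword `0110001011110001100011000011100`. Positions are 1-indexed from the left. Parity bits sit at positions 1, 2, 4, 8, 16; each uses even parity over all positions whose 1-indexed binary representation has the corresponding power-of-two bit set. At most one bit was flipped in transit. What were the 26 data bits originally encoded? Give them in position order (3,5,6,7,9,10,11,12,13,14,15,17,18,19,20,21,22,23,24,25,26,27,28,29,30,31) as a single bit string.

10011111000100011000111100

s1: b1⊕b3⊕b5⊕b7⊕b9⊕b11⊕b13⊕b15⊕b17⊕b19⊕b21⊕b23⊕b25⊕b27⊕b29⊕b31 = 0⊕1⊕0⊕1⊕1⊕1⊕0⊕0⊕1⊕0⊕1⊕0⊕0⊕1⊕1⊕0 = 0
s2: b2⊕b3⊕b6⊕b7⊕b10⊕b11⊕b14⊕b15⊕b18⊕b19⊕b22⊕b23⊕b26⊕b27⊕b30⊕b31 = 1⊕1⊕0⊕1⊕1⊕1⊕0⊕0⊕0⊕0⊕1⊕0⊕0⊕1⊕0⊕0 = 1
s4: b4⊕b5⊕b6⊕b7⊕b12⊕b13⊕b14⊕b15⊕b20⊕b21⊕b22⊕b23⊕b28⊕b29⊕b30⊕b31 = 0⊕0⊕0⊕1⊕1⊕0⊕0⊕0⊕0⊕1⊕1⊕0⊕1⊕1⊕0⊕0 = 0
s8: b8⊕b9⊕b10⊕b11⊕b12⊕b13⊕b14⊕b15⊕b24⊕b25⊕b26⊕b27⊕b28⊕b29⊕b30⊕b31 = 0⊕1⊕1⊕1⊕1⊕0⊕0⊕0⊕0⊕0⊕0⊕1⊕1⊕1⊕0⊕0 = 1
s16: b16⊕b17⊕b18⊕b19⊕b20⊕b21⊕b22⊕b23⊕b24⊕b25⊕b26⊕b27⊕b28⊕b29⊕b30⊕b31 = 1⊕1⊕0⊕0⊕0⊕1⊕1⊕0⊕0⊕0⊕0⊕1⊕1⊕1⊕0⊕0 = 1
Syndrome (s16...s1) = 11010 → position 26.
Flip bit 26: corrected codeword = 0110001011110001100011000111100
Data bits at positions 3,5,6,7,9,10,11,12,13,14,15,17,18,19,20,21,22,23,24,25,26,27,28,29,30,31: 10011111000100011000111100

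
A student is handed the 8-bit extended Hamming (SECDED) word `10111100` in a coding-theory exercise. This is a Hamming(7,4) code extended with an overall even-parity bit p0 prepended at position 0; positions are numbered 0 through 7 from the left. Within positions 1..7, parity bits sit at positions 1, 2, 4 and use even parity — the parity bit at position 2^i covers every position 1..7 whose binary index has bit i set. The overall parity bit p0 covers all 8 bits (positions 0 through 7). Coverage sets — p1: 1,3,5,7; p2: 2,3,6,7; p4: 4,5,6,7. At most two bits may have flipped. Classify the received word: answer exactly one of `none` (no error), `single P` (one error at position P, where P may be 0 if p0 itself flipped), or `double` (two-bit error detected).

single 0

s1: b1⊕b3⊕b5⊕b7 = 0⊕1⊕1⊕0 = 0
s2: b2⊕b3⊕b6⊕b7 = 1⊕1⊕0⊕0 = 0
s4: b4⊕b5⊕b6⊕b7 = 1⊕1⊕0⊕0 = 0
Syndrome (s4...s1) = 000 → position 0 (no error).
Overall parity (XOR of all 8 bits, including p0): 1⊕0⊕1⊕1⊕1⊕1⊕0⊕0 = 1
Overall=1, syndrome position=0 → single-bit error at position 0.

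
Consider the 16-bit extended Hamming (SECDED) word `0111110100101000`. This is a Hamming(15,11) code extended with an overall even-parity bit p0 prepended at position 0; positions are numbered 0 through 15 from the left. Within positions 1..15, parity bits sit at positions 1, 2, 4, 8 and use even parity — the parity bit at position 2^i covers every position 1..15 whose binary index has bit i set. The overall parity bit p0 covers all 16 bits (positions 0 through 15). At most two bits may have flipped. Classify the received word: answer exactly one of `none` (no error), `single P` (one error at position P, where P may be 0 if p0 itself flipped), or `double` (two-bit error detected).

none

s1: b1⊕b3⊕b5⊕b7⊕b9⊕b11⊕b13⊕b15 = 1⊕1⊕1⊕1⊕0⊕0⊕0⊕0 = 0
s2: b2⊕b3⊕b6⊕b7⊕b10⊕b11⊕b14⊕b15 = 1⊕1⊕0⊕1⊕1⊕0⊕0⊕0 = 0
s4: b4⊕b5⊕b6⊕b7⊕b12⊕b13⊕b14⊕b15 = 1⊕1⊕0⊕1⊕1⊕0⊕0⊕0 = 0
s8: b8⊕b9⊕b10⊕b11⊕b12⊕b13⊕b14⊕b15 = 0⊕0⊕1⊕0⊕1⊕0⊕0⊕0 = 0
Syndrome (s8...s1) = 0000 → position 0 (no error).
Overall parity (XOR of all 16 bits, including p0): 0⊕1⊕1⊕1⊕1⊕1⊕0⊕1⊕0⊕0⊕1⊕0⊕1⊕0⊕0⊕0 = 0
Overall=0, syndrome position=0 → no error.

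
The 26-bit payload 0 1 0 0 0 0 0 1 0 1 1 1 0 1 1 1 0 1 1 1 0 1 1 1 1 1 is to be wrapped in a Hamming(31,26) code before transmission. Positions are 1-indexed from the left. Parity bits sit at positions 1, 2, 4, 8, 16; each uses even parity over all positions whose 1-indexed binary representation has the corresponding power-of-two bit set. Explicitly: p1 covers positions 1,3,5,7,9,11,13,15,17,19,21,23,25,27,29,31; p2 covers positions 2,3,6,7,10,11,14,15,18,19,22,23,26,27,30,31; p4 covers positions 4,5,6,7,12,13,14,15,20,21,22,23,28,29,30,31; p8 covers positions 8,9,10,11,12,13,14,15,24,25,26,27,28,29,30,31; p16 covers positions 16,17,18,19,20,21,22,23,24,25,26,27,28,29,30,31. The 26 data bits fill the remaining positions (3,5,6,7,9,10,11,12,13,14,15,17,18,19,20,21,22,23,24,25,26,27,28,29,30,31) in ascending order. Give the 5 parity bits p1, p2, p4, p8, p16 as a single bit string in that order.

01100

Place data bits at non-power-of-two positions: b3=0, b5=1, b6=0, b7=0, b9=0, b10=0, b11=0, b12=1, b13=0, b14=1, b15=1, b17=1, b18=0, b19=1, b20=1, b21=1, b22=0, b23=1, b24=1, b25=1, b26=0, b27=1, b28=1, b29=1, b30=1, b31=1.
p1 = XOR of data positions {3,5,7,9,11,13,15,17,19,21,23,25,27,29,31} = 0⊕1⊕0⊕0⊕0⊕0⊕1⊕1⊕1⊕1⊕1⊕1⊕1⊕1⊕1 = 0
p2 = XOR of data positions {3,6,7,10,11,14,15,18,19,22,23,26,27,30,31} = 0⊕0⊕0⊕0⊕0⊕1⊕1⊕0⊕1⊕0⊕1⊕0⊕1⊕1⊕1 = 1
p4 = XOR of data positions {5,6,7,12,13,14,15,20,21,22,23,28,29,30,31} = 1⊕0⊕0⊕1⊕0⊕1⊕1⊕1⊕1⊕0⊕1⊕1⊕1⊕1⊕1 = 1
p8 = XOR of data positions {9,10,11,12,13,14,15,24,25,26,27,28,29,30,31} = 0⊕0⊕0⊕1⊕0⊕1⊕1⊕1⊕1⊕0⊕1⊕1⊕1⊕1⊕1 = 0
p16 = XOR of data positions {17,18,19,20,21,22,23,24,25,26,27,28,29,30,31} = 1⊕0⊕1⊕1⊕1⊕0⊕1⊕1⊕1⊕0⊕1⊕1⊕1⊕1⊕1 = 0
Parity bits p1,p2,p4,p8,p16 = 01100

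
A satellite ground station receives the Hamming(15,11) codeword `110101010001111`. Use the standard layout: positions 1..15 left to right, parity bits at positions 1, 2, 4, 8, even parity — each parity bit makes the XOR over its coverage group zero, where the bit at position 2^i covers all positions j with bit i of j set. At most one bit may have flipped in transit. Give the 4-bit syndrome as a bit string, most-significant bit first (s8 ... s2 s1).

s1: b1⊕b3⊕b5⊕b7⊕b9⊕b11⊕b13⊕b15 = 1⊕0⊕0⊕0⊕0⊕0⊕1⊕1 = 1
s2: b2⊕b3⊕b6⊕b7⊕b10⊕b11⊕b14⊕b15 = 1⊕0⊕1⊕0⊕0⊕0⊕1⊕1 = 0
s4: b4⊕b5⊕b6⊕b7⊕b12⊕b13⊕b14⊕b15 = 1⊕0⊕1⊕0⊕1⊕1⊕1⊕1 = 0
s8: b8⊕b9⊕b10⊕b11⊕b12⊕b13⊕b14⊕b15 = 1⊕0⊕0⊕0⊕1⊕1⊕1⊕1 = 1
Syndrome (s8...s1) = 1001 → position 9.

1001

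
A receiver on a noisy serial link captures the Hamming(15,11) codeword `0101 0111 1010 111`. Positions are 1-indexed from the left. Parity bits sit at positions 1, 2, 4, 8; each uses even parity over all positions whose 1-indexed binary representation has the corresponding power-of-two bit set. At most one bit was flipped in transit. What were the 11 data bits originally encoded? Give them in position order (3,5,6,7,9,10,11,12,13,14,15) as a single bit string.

s1: b1⊕b3⊕b5⊕b7⊕b9⊕b11⊕b13⊕b15 = 0⊕0⊕0⊕1⊕1⊕1⊕1⊕1 = 1
s2: b2⊕b3⊕b6⊕b7⊕b10⊕b11⊕b14⊕b15 = 1⊕0⊕1⊕1⊕0⊕1⊕1⊕1 = 0
s4: b4⊕b5⊕b6⊕b7⊕b12⊕b13⊕b14⊕b15 = 1⊕0⊕1⊕1⊕0⊕1⊕1⊕1 = 0
s8: b8⊕b9⊕b10⊕b11⊕b12⊕b13⊕b14⊕b15 = 1⊕1⊕0⊕1⊕0⊕1⊕1⊕1 = 0
Syndrome (s8...s1) = 0001 → position 1.
Flip bit 1: corrected codeword = 110101111010111
Data bits at positions 3,5,6,7,9,10,11,12,13,14,15: 00111010111

00111010111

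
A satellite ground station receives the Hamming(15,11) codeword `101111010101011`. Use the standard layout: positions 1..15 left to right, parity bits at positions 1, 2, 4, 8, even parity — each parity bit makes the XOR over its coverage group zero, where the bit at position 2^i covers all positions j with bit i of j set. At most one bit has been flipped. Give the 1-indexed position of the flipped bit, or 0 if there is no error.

10

s1: b1⊕b3⊕b5⊕b7⊕b9⊕b11⊕b13⊕b15 = 1⊕1⊕1⊕0⊕0⊕0⊕0⊕1 = 0
s2: b2⊕b3⊕b6⊕b7⊕b10⊕b11⊕b14⊕b15 = 0⊕1⊕1⊕0⊕1⊕0⊕1⊕1 = 1
s4: b4⊕b5⊕b6⊕b7⊕b12⊕b13⊕b14⊕b15 = 1⊕1⊕1⊕0⊕1⊕0⊕1⊕1 = 0
s8: b8⊕b9⊕b10⊕b11⊕b12⊕b13⊕b14⊕b15 = 1⊕0⊕1⊕0⊕1⊕0⊕1⊕1 = 1
Syndrome (s8...s1) = 1010 → position 10.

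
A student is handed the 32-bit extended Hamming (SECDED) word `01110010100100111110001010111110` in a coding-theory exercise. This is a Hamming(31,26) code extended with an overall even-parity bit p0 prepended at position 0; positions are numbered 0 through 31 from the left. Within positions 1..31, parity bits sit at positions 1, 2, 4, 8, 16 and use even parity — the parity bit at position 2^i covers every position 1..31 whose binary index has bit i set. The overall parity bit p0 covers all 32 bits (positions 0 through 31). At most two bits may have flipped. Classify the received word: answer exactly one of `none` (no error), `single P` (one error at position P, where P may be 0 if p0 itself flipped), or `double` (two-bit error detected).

double

s1: b1⊕b3⊕b5⊕b7⊕b9⊕b11⊕b13⊕b15⊕b17⊕b19⊕b21⊕b23⊕b25⊕b27⊕b29⊕b31 = 1⊕1⊕0⊕0⊕0⊕1⊕0⊕1⊕1⊕0⊕0⊕0⊕0⊕1⊕1⊕0 = 1
s2: b2⊕b3⊕b6⊕b7⊕b10⊕b11⊕b14⊕b15⊕b18⊕b19⊕b22⊕b23⊕b26⊕b27⊕b30⊕b31 = 1⊕1⊕1⊕0⊕0⊕1⊕1⊕1⊕1⊕0⊕1⊕0⊕1⊕1⊕1⊕0 = 1
s4: b4⊕b5⊕b6⊕b7⊕b12⊕b13⊕b14⊕b15⊕b20⊕b21⊕b22⊕b23⊕b28⊕b29⊕b30⊕b31 = 0⊕0⊕1⊕0⊕0⊕0⊕1⊕1⊕0⊕0⊕1⊕0⊕1⊕1⊕1⊕0 = 1
s8: b8⊕b9⊕b10⊕b11⊕b12⊕b13⊕b14⊕b15⊕b24⊕b25⊕b26⊕b27⊕b28⊕b29⊕b30⊕b31 = 1⊕0⊕0⊕1⊕0⊕0⊕1⊕1⊕1⊕0⊕1⊕1⊕1⊕1⊕1⊕0 = 0
s16: b16⊕b17⊕b18⊕b19⊕b20⊕b21⊕b22⊕b23⊕b24⊕b25⊕b26⊕b27⊕b28⊕b29⊕b30⊕b31 = 1⊕1⊕1⊕0⊕0⊕0⊕1⊕0⊕1⊕0⊕1⊕1⊕1⊕1⊕1⊕0 = 0
Syndrome (s16...s1) = 00111 → position 7.
Overall parity (XOR of all 32 bits, including p0): 0⊕1⊕1⊕1⊕0⊕0⊕1⊕0⊕1⊕0⊕0⊕1⊕0⊕0⊕1⊕1⊕1⊕1⊕1⊕0⊕0⊕0⊕1⊕0⊕1⊕0⊕1⊕1⊕1⊕1⊕1⊕0 = 0
Overall=0, syndrome position=7 → double-bit error detected (uncorrectable).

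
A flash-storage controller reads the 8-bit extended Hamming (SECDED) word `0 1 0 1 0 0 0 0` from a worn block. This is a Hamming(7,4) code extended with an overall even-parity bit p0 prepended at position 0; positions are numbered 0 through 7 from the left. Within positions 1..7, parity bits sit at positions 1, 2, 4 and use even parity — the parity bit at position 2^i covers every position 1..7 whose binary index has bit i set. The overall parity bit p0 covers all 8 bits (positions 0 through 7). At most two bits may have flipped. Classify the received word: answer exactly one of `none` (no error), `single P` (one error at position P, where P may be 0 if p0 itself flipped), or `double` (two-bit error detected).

s1: b1⊕b3⊕b5⊕b7 = 1⊕1⊕0⊕0 = 0
s2: b2⊕b3⊕b6⊕b7 = 0⊕1⊕0⊕0 = 1
s4: b4⊕b5⊕b6⊕b7 = 0⊕0⊕0⊕0 = 0
Syndrome (s4...s1) = 010 → position 2.
Overall parity (XOR of all 8 bits, including p0): 0⊕1⊕0⊕1⊕0⊕0⊕0⊕0 = 0
Overall=0, syndrome position=2 → double-bit error detected (uncorrectable).

double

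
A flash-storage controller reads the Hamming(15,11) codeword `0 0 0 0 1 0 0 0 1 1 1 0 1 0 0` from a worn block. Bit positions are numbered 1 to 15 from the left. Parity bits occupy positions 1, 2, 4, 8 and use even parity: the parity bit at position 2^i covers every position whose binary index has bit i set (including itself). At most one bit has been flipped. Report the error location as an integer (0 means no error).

0

s1: b1⊕b3⊕b5⊕b7⊕b9⊕b11⊕b13⊕b15 = 0⊕0⊕1⊕0⊕1⊕1⊕1⊕0 = 0
s2: b2⊕b3⊕b6⊕b7⊕b10⊕b11⊕b14⊕b15 = 0⊕0⊕0⊕0⊕1⊕1⊕0⊕0 = 0
s4: b4⊕b5⊕b6⊕b7⊕b12⊕b13⊕b14⊕b15 = 0⊕1⊕0⊕0⊕0⊕1⊕0⊕0 = 0
s8: b8⊕b9⊕b10⊕b11⊕b12⊕b13⊕b14⊕b15 = 0⊕1⊕1⊕1⊕0⊕1⊕0⊕0 = 0
Syndrome (s8...s1) = 0000 → position 0 (no error).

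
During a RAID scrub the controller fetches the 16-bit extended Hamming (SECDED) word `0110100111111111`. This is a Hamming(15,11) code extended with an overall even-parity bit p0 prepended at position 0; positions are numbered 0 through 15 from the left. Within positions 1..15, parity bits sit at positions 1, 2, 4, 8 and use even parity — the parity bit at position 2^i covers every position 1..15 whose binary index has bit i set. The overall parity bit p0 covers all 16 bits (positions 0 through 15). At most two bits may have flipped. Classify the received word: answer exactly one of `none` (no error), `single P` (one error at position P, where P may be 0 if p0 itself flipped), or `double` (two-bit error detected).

none

s1: b1⊕b3⊕b5⊕b7⊕b9⊕b11⊕b13⊕b15 = 1⊕0⊕0⊕1⊕1⊕1⊕1⊕1 = 0
s2: b2⊕b3⊕b6⊕b7⊕b10⊕b11⊕b14⊕b15 = 1⊕0⊕0⊕1⊕1⊕1⊕1⊕1 = 0
s4: b4⊕b5⊕b6⊕b7⊕b12⊕b13⊕b14⊕b15 = 1⊕0⊕0⊕1⊕1⊕1⊕1⊕1 = 0
s8: b8⊕b9⊕b10⊕b11⊕b12⊕b13⊕b14⊕b15 = 1⊕1⊕1⊕1⊕1⊕1⊕1⊕1 = 0
Syndrome (s8...s1) = 0000 → position 0 (no error).
Overall parity (XOR of all 16 bits, including p0): 0⊕1⊕1⊕0⊕1⊕0⊕0⊕1⊕1⊕1⊕1⊕1⊕1⊕1⊕1⊕1 = 0
Overall=0, syndrome position=0 → no error.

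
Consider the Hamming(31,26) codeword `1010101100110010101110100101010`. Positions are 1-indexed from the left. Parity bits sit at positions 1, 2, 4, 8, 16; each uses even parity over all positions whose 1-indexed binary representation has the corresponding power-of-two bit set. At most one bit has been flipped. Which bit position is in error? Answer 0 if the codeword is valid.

s1: b1⊕b3⊕b5⊕b7⊕b9⊕b11⊕b13⊕b15⊕b17⊕b19⊕b21⊕b23⊕b25⊕b27⊕b29⊕b31 = 1⊕1⊕1⊕1⊕0⊕1⊕0⊕1⊕1⊕1⊕1⊕1⊕0⊕0⊕0⊕0 = 0
s2: b2⊕b3⊕b6⊕b7⊕b10⊕b11⊕b14⊕b15⊕b18⊕b19⊕b22⊕b23⊕b26⊕b27⊕b30⊕b31 = 0⊕1⊕0⊕1⊕0⊕1⊕0⊕1⊕0⊕1⊕0⊕1⊕1⊕0⊕1⊕0 = 0
s4: b4⊕b5⊕b6⊕b7⊕b12⊕b13⊕b14⊕b15⊕b20⊕b21⊕b22⊕b23⊕b28⊕b29⊕b30⊕b31 = 0⊕1⊕0⊕1⊕1⊕0⊕0⊕1⊕1⊕1⊕0⊕1⊕1⊕0⊕1⊕0 = 1
s8: b8⊕b9⊕b10⊕b11⊕b12⊕b13⊕b14⊕b15⊕b24⊕b25⊕b26⊕b27⊕b28⊕b29⊕b30⊕b31 = 1⊕0⊕0⊕1⊕1⊕0⊕0⊕1⊕0⊕0⊕1⊕0⊕1⊕0⊕1⊕0 = 1
s16: b16⊕b17⊕b18⊕b19⊕b20⊕b21⊕b22⊕b23⊕b24⊕b25⊕b26⊕b27⊕b28⊕b29⊕b30⊕b31 = 0⊕1⊕0⊕1⊕1⊕1⊕0⊕1⊕0⊕0⊕1⊕0⊕1⊕0⊕1⊕0 = 0
Syndrome (s16...s1) = 01100 → position 12.

12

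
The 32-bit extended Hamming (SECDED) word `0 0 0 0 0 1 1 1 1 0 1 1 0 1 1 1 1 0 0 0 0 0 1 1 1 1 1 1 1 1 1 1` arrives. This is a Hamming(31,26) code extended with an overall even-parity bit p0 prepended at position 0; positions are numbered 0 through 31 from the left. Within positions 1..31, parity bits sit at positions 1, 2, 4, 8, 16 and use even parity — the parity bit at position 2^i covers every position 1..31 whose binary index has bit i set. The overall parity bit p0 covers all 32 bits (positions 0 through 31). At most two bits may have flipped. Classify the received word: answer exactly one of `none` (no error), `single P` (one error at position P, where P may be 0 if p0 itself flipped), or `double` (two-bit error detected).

s1: b1⊕b3⊕b5⊕b7⊕b9⊕b11⊕b13⊕b15⊕b17⊕b19⊕b21⊕b23⊕b25⊕b27⊕b29⊕b31 = 0⊕0⊕1⊕1⊕0⊕1⊕1⊕1⊕0⊕0⊕0⊕1⊕1⊕1⊕1⊕1 = 0
s2: b2⊕b3⊕b6⊕b7⊕b10⊕b11⊕b14⊕b15⊕b18⊕b19⊕b22⊕b23⊕b26⊕b27⊕b30⊕b31 = 0⊕0⊕1⊕1⊕1⊕1⊕1⊕1⊕0⊕0⊕1⊕1⊕1⊕1⊕1⊕1 = 0
s4: b4⊕b5⊕b6⊕b7⊕b12⊕b13⊕b14⊕b15⊕b20⊕b21⊕b22⊕b23⊕b28⊕b29⊕b30⊕b31 = 0⊕1⊕1⊕1⊕0⊕1⊕1⊕1⊕0⊕0⊕1⊕1⊕1⊕1⊕1⊕1 = 0
s8: b8⊕b9⊕b10⊕b11⊕b12⊕b13⊕b14⊕b15⊕b24⊕b25⊕b26⊕b27⊕b28⊕b29⊕b30⊕b31 = 1⊕0⊕1⊕1⊕0⊕1⊕1⊕1⊕1⊕1⊕1⊕1⊕1⊕1⊕1⊕1 = 0
s16: b16⊕b17⊕b18⊕b19⊕b20⊕b21⊕b22⊕b23⊕b24⊕b25⊕b26⊕b27⊕b28⊕b29⊕b30⊕b31 = 1⊕0⊕0⊕0⊕0⊕0⊕1⊕1⊕1⊕1⊕1⊕1⊕1⊕1⊕1⊕1 = 1
Syndrome (s16...s1) = 10000 → position 16.
Overall parity (XOR of all 32 bits, including p0): 0⊕0⊕0⊕0⊕0⊕1⊕1⊕1⊕1⊕0⊕1⊕1⊕0⊕1⊕1⊕1⊕1⊕0⊕0⊕0⊕0⊕0⊕1⊕1⊕1⊕1⊕1⊕1⊕1⊕1⊕1⊕1 = 0
Overall=0, syndrome position=16 → double-bit error detected (uncorrectable).

double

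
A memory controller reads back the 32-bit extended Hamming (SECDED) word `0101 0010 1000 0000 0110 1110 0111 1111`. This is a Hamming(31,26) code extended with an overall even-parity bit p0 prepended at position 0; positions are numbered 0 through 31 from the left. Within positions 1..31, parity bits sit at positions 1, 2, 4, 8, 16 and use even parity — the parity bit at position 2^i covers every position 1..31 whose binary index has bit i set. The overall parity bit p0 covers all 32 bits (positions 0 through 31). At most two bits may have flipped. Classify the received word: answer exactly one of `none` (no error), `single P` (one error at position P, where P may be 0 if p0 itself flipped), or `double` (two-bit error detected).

none

s1: b1⊕b3⊕b5⊕b7⊕b9⊕b11⊕b13⊕b15⊕b17⊕b19⊕b21⊕b23⊕b25⊕b27⊕b29⊕b31 = 1⊕1⊕0⊕0⊕0⊕0⊕0⊕0⊕1⊕0⊕1⊕0⊕1⊕1⊕1⊕1 = 0
s2: b2⊕b3⊕b6⊕b7⊕b10⊕b11⊕b14⊕b15⊕b18⊕b19⊕b22⊕b23⊕b26⊕b27⊕b30⊕b31 = 0⊕1⊕1⊕0⊕0⊕0⊕0⊕0⊕1⊕0⊕1⊕0⊕1⊕1⊕1⊕1 = 0
s4: b4⊕b5⊕b6⊕b7⊕b12⊕b13⊕b14⊕b15⊕b20⊕b21⊕b22⊕b23⊕b28⊕b29⊕b30⊕b31 = 0⊕0⊕1⊕0⊕0⊕0⊕0⊕0⊕1⊕1⊕1⊕0⊕1⊕1⊕1⊕1 = 0
s8: b8⊕b9⊕b10⊕b11⊕b12⊕b13⊕b14⊕b15⊕b24⊕b25⊕b26⊕b27⊕b28⊕b29⊕b30⊕b31 = 1⊕0⊕0⊕0⊕0⊕0⊕0⊕0⊕0⊕1⊕1⊕1⊕1⊕1⊕1⊕1 = 0
s16: b16⊕b17⊕b18⊕b19⊕b20⊕b21⊕b22⊕b23⊕b24⊕b25⊕b26⊕b27⊕b28⊕b29⊕b30⊕b31 = 0⊕1⊕1⊕0⊕1⊕1⊕1⊕0⊕0⊕1⊕1⊕1⊕1⊕1⊕1⊕1 = 0
Syndrome (s16...s1) = 00000 → position 0 (no error).
Overall parity (XOR of all 32 bits, including p0): 0⊕1⊕0⊕1⊕0⊕0⊕1⊕0⊕1⊕0⊕0⊕0⊕0⊕0⊕0⊕0⊕0⊕1⊕1⊕0⊕1⊕1⊕1⊕0⊕0⊕1⊕1⊕1⊕1⊕1⊕1⊕1 = 0
Overall=0, syndrome position=0 → no error.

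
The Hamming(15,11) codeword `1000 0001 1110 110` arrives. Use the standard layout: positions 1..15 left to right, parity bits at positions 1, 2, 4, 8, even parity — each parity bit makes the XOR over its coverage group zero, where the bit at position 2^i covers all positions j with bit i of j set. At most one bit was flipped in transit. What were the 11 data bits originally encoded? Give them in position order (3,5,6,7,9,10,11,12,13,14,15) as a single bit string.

s1: b1⊕b3⊕b5⊕b7⊕b9⊕b11⊕b13⊕b15 = 1⊕0⊕0⊕0⊕1⊕1⊕1⊕0 = 0
s2: b2⊕b3⊕b6⊕b7⊕b10⊕b11⊕b14⊕b15 = 0⊕0⊕0⊕0⊕1⊕1⊕1⊕0 = 1
s4: b4⊕b5⊕b6⊕b7⊕b12⊕b13⊕b14⊕b15 = 0⊕0⊕0⊕0⊕0⊕1⊕1⊕0 = 0
s8: b8⊕b9⊕b10⊕b11⊕b12⊕b13⊕b14⊕b15 = 1⊕1⊕1⊕1⊕0⊕1⊕1⊕0 = 0
Syndrome (s8...s1) = 0010 → position 2.
Flip bit 2: corrected codeword = 110000011110110
Data bits at positions 3,5,6,7,9,10,11,12,13,14,15: 00001110110

00001110110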